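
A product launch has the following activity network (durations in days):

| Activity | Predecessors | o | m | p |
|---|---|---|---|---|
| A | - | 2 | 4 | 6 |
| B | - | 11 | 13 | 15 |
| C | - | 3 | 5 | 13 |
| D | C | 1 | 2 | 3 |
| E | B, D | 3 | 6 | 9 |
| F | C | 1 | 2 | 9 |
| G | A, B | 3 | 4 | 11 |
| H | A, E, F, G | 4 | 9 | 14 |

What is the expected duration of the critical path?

28 days

te_A = (2 + 4·4 + 6)/6 = 24/6 = 4
te_B = (11 + 4·13 + 15)/6 = 78/6 = 13
te_C = (3 + 4·5 + 13)/6 = 36/6 = 6
te_D = (1 + 4·2 + 3)/6 = 12/6 = 2
te_E = (3 + 4·6 + 9)/6 = 36/6 = 6
te_F = (1 + 4·2 + 9)/6 = 18/6 = 3
te_G = (3 + 4·4 + 11)/6 = 30/6 = 5
te_H = (4 + 4·9 + 14)/6 = 54/6 = 9

Forward pass:
ES_A = 0; EF_A = 4
ES_B = 0; EF_B = 13
ES_C = 0; EF_C = 6
ES_D = 6; EF_D = 6+2 = 8
ES_E = max(EF_B=13, EF_D=8) = 13; EF_E = 13+6 = 19
ES_F = 6; EF_F = 6+3 = 9
ES_G = max(EF_A=4, EF_B=13) = 13; EF_G = 13+5 = 18
ES_H = max(EF_A=4, EF_E=19, EF_F=9, EF_G=18) = 19; EF_H = 19+9 = 28
Expected project duration μ = 28 days. Critical path: B → E → H.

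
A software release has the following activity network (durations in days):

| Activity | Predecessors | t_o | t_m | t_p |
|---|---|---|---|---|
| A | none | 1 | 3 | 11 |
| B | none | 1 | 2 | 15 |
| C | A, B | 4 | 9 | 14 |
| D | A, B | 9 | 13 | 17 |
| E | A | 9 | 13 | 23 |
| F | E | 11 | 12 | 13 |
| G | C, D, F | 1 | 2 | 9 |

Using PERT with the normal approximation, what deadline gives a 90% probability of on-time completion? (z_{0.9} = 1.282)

37.1 days

te_A = (1 + 4·3 + 11)/6 = 24/6 = 4; σ²_A = ((11−1)/6)² = 2.778
te_B = (1 + 4·2 + 15)/6 = 24/6 = 4; σ²_B = ((15−1)/6)² = 5.444
te_C = (4 + 4·9 + 14)/6 = 54/6 = 9; σ²_C = ((14−4)/6)² = 2.778
te_D = (9 + 4·13 + 17)/6 = 78/6 = 13; σ²_D = ((17−9)/6)² = 1.778
te_E = (9 + 4·13 + 23)/6 = 84/6 = 14; σ²_E = ((23−9)/6)² = 5.444
te_F = (11 + 4·12 + 13)/6 = 72/6 = 12; σ²_F = ((13−11)/6)² = 0.111
te_G = (1 + 4·2 + 9)/6 = 18/6 = 3; σ²_G = ((9−1)/6)² = 1.778

Forward pass:
ES_A = 0; EF_A = 4
ES_B = 0; EF_B = 4
ES_C = max(EF_A=4, EF_B=4) = 4; EF_C = 4+9 = 13
ES_D = max(EF_A=4, EF_B=4) = 4; EF_D = 4+13 = 17
ES_E = 4; EF_E = 4+14 = 18
ES_F = 18; EF_F = 18+12 = 30
ES_G = max(EF_C=13, EF_D=17, EF_F=30) = 30; EF_G = 30+3 = 33
Expected project duration μ = 33 days. Critical path: A → E → F → G.

Variance along critical path = 2.778 + 5.444 + 0.111 + 1.778 = 10.111; σ = 3.180 days.
D = μ + z·σ = 33 + 1.282·3.180 = 37.1 days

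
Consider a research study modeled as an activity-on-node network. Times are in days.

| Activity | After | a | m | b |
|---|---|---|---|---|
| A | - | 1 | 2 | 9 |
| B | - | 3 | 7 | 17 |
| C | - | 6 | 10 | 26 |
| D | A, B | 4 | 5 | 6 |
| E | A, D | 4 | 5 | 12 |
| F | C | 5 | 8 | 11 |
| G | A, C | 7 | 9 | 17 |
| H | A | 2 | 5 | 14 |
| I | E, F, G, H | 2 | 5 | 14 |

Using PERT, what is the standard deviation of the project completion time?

te_A = (1 + 4·2 + 9)/6 = 18/6 = 3; σ²_A = ((9−1)/6)² = 1.778
te_B = (3 + 4·7 + 17)/6 = 48/6 = 8; σ²_B = ((17−3)/6)² = 5.444
te_C = (6 + 4·10 + 26)/6 = 72/6 = 12; σ²_C = ((26−6)/6)² = 11.111
te_D = (4 + 4·5 + 6)/6 = 30/6 = 5; σ²_D = ((6−4)/6)² = 0.111
te_E = (4 + 4·5 + 12)/6 = 36/6 = 6; σ²_E = ((12−4)/6)² = 1.778
te_F = (5 + 4·8 + 11)/6 = 48/6 = 8; σ²_F = ((11−5)/6)² = 1.000
te_G = (7 + 4·9 + 17)/6 = 60/6 = 10; σ²_G = ((17−7)/6)² = 2.778
te_H = (2 + 4·5 + 14)/6 = 36/6 = 6; σ²_H = ((14−2)/6)² = 4.000
te_I = (2 + 4·5 + 14)/6 = 36/6 = 6; σ²_I = ((14−2)/6)² = 4.000

Forward pass:
ES_A = 0; EF_A = 3
ES_B = 0; EF_B = 8
ES_C = 0; EF_C = 12
ES_D = max(EF_A=3, EF_B=8) = 8; EF_D = 8+5 = 13
ES_E = max(EF_A=3, EF_D=13) = 13; EF_E = 13+6 = 19
ES_F = 12; EF_F = 12+8 = 20
ES_G = max(EF_A=3, EF_C=12) = 12; EF_G = 12+10 = 22
ES_H = 3; EF_H = 3+6 = 9
ES_I = max(EF_E=19, EF_F=20, EF_G=22, EF_H=9) = 22; EF_I = 22+6 = 28
Expected project duration μ = 28 days. Critical path: C → G → I.

Variance along critical path = 11.111 + 2.778 + 4.000 = 17.889
σ = √17.889 = 4.230 days

4.23 days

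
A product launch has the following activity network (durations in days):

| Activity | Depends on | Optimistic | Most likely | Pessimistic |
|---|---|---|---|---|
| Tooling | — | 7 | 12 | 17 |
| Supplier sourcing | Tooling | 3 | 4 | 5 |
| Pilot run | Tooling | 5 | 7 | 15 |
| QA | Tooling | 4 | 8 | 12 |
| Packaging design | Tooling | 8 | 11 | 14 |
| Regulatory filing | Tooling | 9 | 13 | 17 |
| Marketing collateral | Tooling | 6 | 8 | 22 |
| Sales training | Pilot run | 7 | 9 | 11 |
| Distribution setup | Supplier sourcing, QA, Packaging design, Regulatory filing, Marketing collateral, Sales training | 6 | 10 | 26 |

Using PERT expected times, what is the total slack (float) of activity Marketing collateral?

7 days

te_Tooling = (7 + 4·12 + 17)/6 = 72/6 = 12
te_Supplier sourcing = (3 + 4·4 + 5)/6 = 24/6 = 4
te_Pilot run = (5 + 4·7 + 15)/6 = 48/6 = 8
te_QA = (4 + 4·8 + 12)/6 = 48/6 = 8
te_Packaging design = (8 + 4·11 + 14)/6 = 66/6 = 11
te_Regulatory filing = (9 + 4·13 + 17)/6 = 78/6 = 13
te_Marketing collateral = (6 + 4·8 + 22)/6 = 60/6 = 10
te_Sales training = (7 + 4·9 + 11)/6 = 54/6 = 9
te_Distribution setup = (6 + 4·10 + 26)/6 = 72/6 = 12

Forward pass:
ES_Tooling = 0; EF_Tooling = 12
ES_Supplier sourcing = 12; EF_Supplier sourcing = 12+4 = 16
ES_Pilot run = 12; EF_Pilot run = 12+8 = 20
ES_QA = 12; EF_QA = 12+8 = 20
ES_Packaging design = 12; EF_Packaging design = 12+11 = 23
ES_Regulatory filing = 12; EF_Regulatory filing = 12+13 = 25
ES_Marketing collateral = 12; EF_Marketing collateral = 12+10 = 22
ES_Sales training = 20; EF_Sales training = 20+9 = 29
ES_Distribution setup = max(EF_Supplier sourcing=16, EF_QA=20, EF_Packaging design=23, EF_Regulatory filing=25, EF_Marketing collateral=22, EF_Sales training=29) = 29; EF_Distribution setup = 29+12 = 41
Expected project duration μ = 41 days. Critical path: Tooling → Pilot run → Sales training → Distribution setup.

Backward pass:
LF_Distribution setup = 41; LS_Distribution setup = 41−12 = 29
LF_Sales training = LS_Distribution setup = 29; LS_Sales training = 29−9 = 20
LF_Marketing collateral = LS_Distribution setup = 29; LS_Marketing collateral = 29−10 = 19
LF_Regulatory filing = LS_Distribution setup = 29; LS_Regulatory filing = 29−13 = 16
LF_Packaging design = LS_Distribution setup = 29; LS_Packaging design = 29−11 = 18
LF_QA = LS_Distribution setup = 29; LS_QA = 29−8 = 21
LF_Pilot run = LS_Sales training = 20; LS_Pilot run = 20−8 = 12
LF_Supplier sourcing = LS_Distribution setup = 29; LS_Supplier sourcing = 29−4 = 25
LF_Tooling = min(LS_Supplier sourcing=25, LS_Pilot run=12, LS_QA=21, LS_Packaging design=18, LS_Regulatory filing=16, LS_Marketing collateral=19) = 12; LS_Tooling = 12−12 = 0
Slack_Marketing collateral = LS_Marketing collateral − ES_Marketing collateral = 19 − 12 = 7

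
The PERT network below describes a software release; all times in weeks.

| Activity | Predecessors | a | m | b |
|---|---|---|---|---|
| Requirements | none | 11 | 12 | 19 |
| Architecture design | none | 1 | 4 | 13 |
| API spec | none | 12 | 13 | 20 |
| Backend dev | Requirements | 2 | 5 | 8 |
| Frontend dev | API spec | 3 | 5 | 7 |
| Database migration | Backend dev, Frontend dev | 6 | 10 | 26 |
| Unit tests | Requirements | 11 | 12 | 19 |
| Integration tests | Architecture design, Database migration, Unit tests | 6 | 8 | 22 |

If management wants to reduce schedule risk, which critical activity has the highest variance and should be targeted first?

Database migration

te_Requirements = (11 + 4·12 + 19)/6 = 78/6 = 13; σ²_Requirements = ((19−11)/6)² = 1.778
te_Architecture design = (1 + 4·4 + 13)/6 = 30/6 = 5; σ²_Architecture design = ((13−1)/6)² = 4.000
te_API spec = (12 + 4·13 + 20)/6 = 84/6 = 14; σ²_API spec = ((20−12)/6)² = 1.778
te_Backend dev = (2 + 4·5 + 8)/6 = 30/6 = 5; σ²_Backend dev = ((8−2)/6)² = 1.000
te_Frontend dev = (3 + 4·5 + 7)/6 = 30/6 = 5; σ²_Frontend dev = ((7−3)/6)² = 0.444
te_Database migration = (6 + 4·10 + 26)/6 = 72/6 = 12; σ²_Database migration = ((26−6)/6)² = 11.111
te_Unit tests = (11 + 4·12 + 19)/6 = 78/6 = 13; σ²_Unit tests = ((19−11)/6)² = 1.778
te_Integration tests = (6 + 4·8 + 22)/6 = 60/6 = 10; σ²_Integration tests = ((22−6)/6)² = 7.111

Forward pass:
ES_Requirements = 0; EF_Requirements = 13
ES_Architecture design = 0; EF_Architecture design = 5
ES_API spec = 0; EF_API spec = 14
ES_Backend dev = 13; EF_Backend dev = 13+5 = 18
ES_Frontend dev = 14; EF_Frontend dev = 14+5 = 19
ES_Database migration = max(EF_Backend dev=18, EF_Frontend dev=19) = 19; EF_Database migration = 19+12 = 31
ES_Unit tests = 13; EF_Unit tests = 13+13 = 26
ES_Integration tests = max(EF_Architecture design=5, EF_Database migration=31, EF_Unit tests=26) = 31; EF_Integration tests = 31+10 = 41
Expected project duration μ = 41 weeks. Critical path: API spec → Frontend dev → Database migration → Integration tests.

Variances on critical path: σ²_API spec=1.778, σ²_Frontend dev=0.444, σ²_Database migration=11.111, σ²_Integration tests=7.111.
Largest is σ²_Database migration = 11.111.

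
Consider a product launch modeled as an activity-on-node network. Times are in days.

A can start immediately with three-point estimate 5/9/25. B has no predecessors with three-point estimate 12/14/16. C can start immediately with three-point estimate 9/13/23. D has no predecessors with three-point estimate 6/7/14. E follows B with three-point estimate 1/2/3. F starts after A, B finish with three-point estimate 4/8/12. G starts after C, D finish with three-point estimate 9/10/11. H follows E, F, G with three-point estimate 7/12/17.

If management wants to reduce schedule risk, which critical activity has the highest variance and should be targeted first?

C

te_A = (5 + 4·9 + 25)/6 = 66/6 = 11; σ²_A = ((25−5)/6)² = 11.111
te_B = (12 + 4·14 + 16)/6 = 84/6 = 14; σ²_B = ((16−12)/6)² = 0.444
te_C = (9 + 4·13 + 23)/6 = 84/6 = 14; σ²_C = ((23−9)/6)² = 5.444
te_D = (6 + 4·7 + 14)/6 = 48/6 = 8; σ²_D = ((14−6)/6)² = 1.778
te_E = (1 + 4·2 + 3)/6 = 12/6 = 2; σ²_E = ((3−1)/6)² = 0.111
te_F = (4 + 4·8 + 12)/6 = 48/6 = 8; σ²_F = ((12−4)/6)² = 1.778
te_G = (9 + 4·10 + 11)/6 = 60/6 = 10; σ²_G = ((11−9)/6)² = 0.111
te_H = (7 + 4·12 + 17)/6 = 72/6 = 12; σ²_H = ((17−7)/6)² = 2.778

Forward pass:
ES_A = 0; EF_A = 11
ES_B = 0; EF_B = 14
ES_C = 0; EF_C = 14
ES_D = 0; EF_D = 8
ES_E = 14; EF_E = 14+2 = 16
ES_F = max(EF_A=11, EF_B=14) = 14; EF_F = 14+8 = 22
ES_G = max(EF_C=14, EF_D=8) = 14; EF_G = 14+10 = 24
ES_H = max(EF_E=16, EF_F=22, EF_G=24) = 24; EF_H = 24+12 = 36
Expected project duration μ = 36 days. Critical path: C → G → H.

Variances on critical path: σ²_C=5.444, σ²_G=0.111, σ²_H=2.778.
Largest is σ²_C = 5.444.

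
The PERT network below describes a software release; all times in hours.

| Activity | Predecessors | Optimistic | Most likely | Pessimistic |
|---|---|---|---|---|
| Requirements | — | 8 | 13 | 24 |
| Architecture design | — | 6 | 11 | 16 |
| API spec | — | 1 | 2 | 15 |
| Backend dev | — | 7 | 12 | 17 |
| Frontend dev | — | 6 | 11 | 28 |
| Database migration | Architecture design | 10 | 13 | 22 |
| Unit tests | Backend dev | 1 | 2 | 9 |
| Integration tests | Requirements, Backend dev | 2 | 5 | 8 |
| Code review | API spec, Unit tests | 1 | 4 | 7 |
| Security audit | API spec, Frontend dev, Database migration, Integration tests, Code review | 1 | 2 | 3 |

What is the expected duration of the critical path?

27 hours

te_Requirements = (8 + 4·13 + 24)/6 = 84/6 = 14
te_Architecture design = (6 + 4·11 + 16)/6 = 66/6 = 11
te_API spec = (1 + 4·2 + 15)/6 = 24/6 = 4
te_Backend dev = (7 + 4·12 + 17)/6 = 72/6 = 12
te_Frontend dev = (6 + 4·11 + 28)/6 = 78/6 = 13
te_Database migration = (10 + 4·13 + 22)/6 = 84/6 = 14
te_Unit tests = (1 + 4·2 + 9)/6 = 18/6 = 3
te_Integration tests = (2 + 4·5 + 8)/6 = 30/6 = 5
te_Code review = (1 + 4·4 + 7)/6 = 24/6 = 4
te_Security audit = (1 + 4·2 + 3)/6 = 12/6 = 2

Forward pass:
ES_Requirements = 0; EF_Requirements = 14
ES_Architecture design = 0; EF_Architecture design = 11
ES_API spec = 0; EF_API spec = 4
ES_Backend dev = 0; EF_Backend dev = 12
ES_Frontend dev = 0; EF_Frontend dev = 13
ES_Database migration = 11; EF_Database migration = 11+14 = 25
ES_Unit tests = 12; EF_Unit tests = 12+3 = 15
ES_Integration tests = max(EF_Requirements=14, EF_Backend dev=12) = 14; EF_Integration tests = 14+5 = 19
ES_Code review = max(EF_API spec=4, EF_Unit tests=15) = 15; EF_Code review = 15+4 = 19
ES_Security audit = max(EF_API spec=4, EF_Frontend dev=13, EF_Database migration=25, EF_Integration tests=19, EF_Code review=19) = 25; EF_Security audit = 25+2 = 27
Expected project duration μ = 27 hours. Critical path: Architecture design → Database migration → Security audit.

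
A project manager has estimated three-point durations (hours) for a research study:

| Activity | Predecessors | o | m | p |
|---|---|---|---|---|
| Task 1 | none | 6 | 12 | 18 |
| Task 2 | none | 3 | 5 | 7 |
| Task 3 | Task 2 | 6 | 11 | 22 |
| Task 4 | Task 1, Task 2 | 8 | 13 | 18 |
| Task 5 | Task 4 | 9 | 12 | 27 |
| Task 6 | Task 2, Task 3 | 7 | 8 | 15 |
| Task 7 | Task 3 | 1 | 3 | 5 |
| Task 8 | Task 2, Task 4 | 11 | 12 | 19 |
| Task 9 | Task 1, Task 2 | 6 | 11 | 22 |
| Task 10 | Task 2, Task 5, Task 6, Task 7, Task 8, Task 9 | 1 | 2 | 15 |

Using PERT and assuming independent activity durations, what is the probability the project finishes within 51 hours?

0.959

te_Task 1 = (6 + 4·12 + 18)/6 = 72/6 = 12; σ²_Task 1 = ((18−6)/6)² = 4.000
te_Task 2 = (3 + 4·5 + 7)/6 = 30/6 = 5; σ²_Task 2 = ((7−3)/6)² = 0.444
te_Task 3 = (6 + 4·11 + 22)/6 = 72/6 = 12; σ²_Task 3 = ((22−6)/6)² = 7.111
te_Task 4 = (8 + 4·13 + 18)/6 = 78/6 = 13; σ²_Task 4 = ((18−8)/6)² = 2.778
te_Task 5 = (9 + 4·12 + 27)/6 = 84/6 = 14; σ²_Task 5 = ((27−9)/6)² = 9.000
te_Task 6 = (7 + 4·8 + 15)/6 = 54/6 = 9; σ²_Task 6 = ((15−7)/6)² = 1.778
te_Task 7 = (1 + 4·3 + 5)/6 = 18/6 = 3; σ²_Task 7 = ((5−1)/6)² = 0.444
te_Task 8 = (11 + 4·12 + 19)/6 = 78/6 = 13; σ²_Task 8 = ((19−11)/6)² = 1.778
te_Task 9 = (6 + 4·11 + 22)/6 = 72/6 = 12; σ²_Task 9 = ((22−6)/6)² = 7.111
te_Task 10 = (1 + 4·2 + 15)/6 = 24/6 = 4; σ²_Task 10 = ((15−1)/6)² = 5.444

Forward pass:
ES_Task 1 = 0; EF_Task 1 = 12
ES_Task 2 = 0; EF_Task 2 = 5
ES_Task 3 = 5; EF_Task 3 = 5+12 = 17
ES_Task 4 = max(EF_Task 1=12, EF_Task 2=5) = 12; EF_Task 4 = 12+13 = 25
ES_Task 5 = 25; EF_Task 5 = 25+14 = 39
ES_Task 6 = max(EF_Task 2=5, EF_Task 3=17) = 17; EF_Task 6 = 17+9 = 26
ES_Task 7 = 17; EF_Task 7 = 17+3 = 20
ES_Task 8 = max(EF_Task 2=5, EF_Task 4=25) = 25; EF_Task 8 = 25+13 = 38
ES_Task 9 = max(EF_Task 1=12, EF_Task 2=5) = 12; EF_Task 9 = 12+12 = 24
ES_Task 10 = max(EF_Task 2=5, EF_Task 5=39, EF_Task 6=26, EF_Task 7=20, EF_Task 8=38, EF_Task 9=24) = 39; EF_Task 10 = 39+4 = 43
Expected project duration μ = 43 hours. Critical path: Task 1 → Task 4 → Task 5 → Task 10.

Variance along critical path = 4.000 + 2.778 + 9.000 + 5.444 = 21.222; σ = √21.222 = 4.607 hours.
Z = (51 − 43) / 4.607 = 1.737
P(T ≤ 51) = Φ(1.737) ≈ 0.959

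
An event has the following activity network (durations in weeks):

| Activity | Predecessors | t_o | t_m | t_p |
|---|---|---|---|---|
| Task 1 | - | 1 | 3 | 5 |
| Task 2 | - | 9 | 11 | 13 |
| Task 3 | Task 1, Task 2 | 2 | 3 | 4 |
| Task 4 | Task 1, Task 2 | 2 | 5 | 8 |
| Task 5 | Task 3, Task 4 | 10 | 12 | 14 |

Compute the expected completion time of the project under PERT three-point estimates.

28 weeks

te_Task 1 = (1 + 4·3 + 5)/6 = 18/6 = 3
te_Task 2 = (9 + 4·11 + 13)/6 = 66/6 = 11
te_Task 3 = (2 + 4·3 + 4)/6 = 18/6 = 3
te_Task 4 = (2 + 4·5 + 8)/6 = 30/6 = 5
te_Task 5 = (10 + 4·12 + 14)/6 = 72/6 = 12

Forward pass:
ES_Task 1 = 0; EF_Task 1 = 3
ES_Task 2 = 0; EF_Task 2 = 11
ES_Task 3 = max(EF_Task 1=3, EF_Task 2=11) = 11; EF_Task 3 = 11+3 = 14
ES_Task 4 = max(EF_Task 1=3, EF_Task 2=11) = 11; EF_Task 4 = 11+5 = 16
ES_Task 5 = max(EF_Task 3=14, EF_Task 4=16) = 16; EF_Task 5 = 16+12 = 28
Expected project duration μ = 28 weeks. Critical path: Task 2 → Task 4 → Task 5.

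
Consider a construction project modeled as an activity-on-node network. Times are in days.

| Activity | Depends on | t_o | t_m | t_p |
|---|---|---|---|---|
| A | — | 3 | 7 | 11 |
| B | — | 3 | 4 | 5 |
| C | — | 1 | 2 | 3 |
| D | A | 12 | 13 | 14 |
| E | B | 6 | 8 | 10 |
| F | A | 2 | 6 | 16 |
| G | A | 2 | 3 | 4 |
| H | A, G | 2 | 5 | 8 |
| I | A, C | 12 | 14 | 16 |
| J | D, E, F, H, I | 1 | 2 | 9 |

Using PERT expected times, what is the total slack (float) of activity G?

6 days

te_A = (3 + 4·7 + 11)/6 = 42/6 = 7
te_B = (3 + 4·4 + 5)/6 = 24/6 = 4
te_C = (1 + 4·2 + 3)/6 = 12/6 = 2
te_D = (12 + 4·13 + 14)/6 = 78/6 = 13
te_E = (6 + 4·8 + 10)/6 = 48/6 = 8
te_F = (2 + 4·6 + 16)/6 = 42/6 = 7
te_G = (2 + 4·3 + 4)/6 = 18/6 = 3
te_H = (2 + 4·5 + 8)/6 = 30/6 = 5
te_I = (12 + 4·14 + 16)/6 = 84/6 = 14
te_J = (1 + 4·2 + 9)/6 = 18/6 = 3

Forward pass:
ES_A = 0; EF_A = 7
ES_B = 0; EF_B = 4
ES_C = 0; EF_C = 2
ES_D = 7; EF_D = 7+13 = 20
ES_E = 4; EF_E = 4+8 = 12
ES_F = 7; EF_F = 7+7 = 14
ES_G = 7; EF_G = 7+3 = 10
ES_H = max(EF_A=7, EF_G=10) = 10; EF_H = 10+5 = 15
ES_I = max(EF_A=7, EF_C=2) = 7; EF_I = 7+14 = 21
ES_J = max(EF_D=20, EF_E=12, EF_F=14, EF_H=15, EF_I=21) = 21; EF_J = 21+3 = 24
Expected project duration μ = 24 days. Critical path: A → I → J.

Backward pass:
LF_J = 24; LS_J = 24−3 = 21
LF_I = LS_J = 21; LS_I = 21−14 = 7
LF_H = LS_J = 21; LS_H = 21−5 = 16
LF_G = LS_H = 16; LS_G = 16−3 = 13
LF_F = LS_J = 21; LS_F = 21−7 = 14
LF_E = LS_J = 21; LS_E = 21−8 = 13
LF_D = LS_J = 21; LS_D = 21−13 = 8
LF_C = LS_I = 7; LS_C = 7−2 = 5
LF_B = LS_E = 13; LS_B = 13−4 = 9
LF_A = min(LS_D=8, LS_F=14, LS_G=13, LS_H=16, LS_I=7) = 7; LS_A = 7−7 = 0
Slack_G = LS_G − ES_G = 13 − 7 = 6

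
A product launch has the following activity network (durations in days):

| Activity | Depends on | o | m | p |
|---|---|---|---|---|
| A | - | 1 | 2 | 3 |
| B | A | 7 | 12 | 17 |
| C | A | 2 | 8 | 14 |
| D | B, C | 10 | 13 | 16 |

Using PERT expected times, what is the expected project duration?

te_A = (1 + 4·2 + 3)/6 = 12/6 = 2
te_B = (7 + 4·12 + 17)/6 = 72/6 = 12
te_C = (2 + 4·8 + 14)/6 = 48/6 = 8
te_D = (10 + 4·13 + 16)/6 = 78/6 = 13

Forward pass:
ES_A = 0; EF_A = 2
ES_B = 2; EF_B = 2+12 = 14
ES_C = 2; EF_C = 2+8 = 10
ES_D = max(EF_B=14, EF_C=10) = 14; EF_D = 14+13 = 27
Expected project duration μ = 27 days. Critical path: A → B → D.

27 days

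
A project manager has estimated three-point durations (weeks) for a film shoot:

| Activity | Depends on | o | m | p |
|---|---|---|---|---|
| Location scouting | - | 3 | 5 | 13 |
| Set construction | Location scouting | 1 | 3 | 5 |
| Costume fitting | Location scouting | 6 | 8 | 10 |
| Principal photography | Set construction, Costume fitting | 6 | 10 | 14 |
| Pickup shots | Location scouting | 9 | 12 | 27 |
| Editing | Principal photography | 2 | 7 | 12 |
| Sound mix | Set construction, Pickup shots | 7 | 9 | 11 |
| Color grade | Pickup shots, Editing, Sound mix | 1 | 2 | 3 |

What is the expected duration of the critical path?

te_Location scouting = (3 + 4·5 + 13)/6 = 36/6 = 6
te_Set construction = (1 + 4·3 + 5)/6 = 18/6 = 3
te_Costume fitting = (6 + 4·8 + 10)/6 = 48/6 = 8
te_Principal photography = (6 + 4·10 + 14)/6 = 60/6 = 10
te_Pickup shots = (9 + 4·12 + 27)/6 = 84/6 = 14
te_Editing = (2 + 4·7 + 12)/6 = 42/6 = 7
te_Sound mix = (7 + 4·9 + 11)/6 = 54/6 = 9
te_Color grade = (1 + 4·2 + 3)/6 = 12/6 = 2

Forward pass:
ES_Location scouting = 0; EF_Location scouting = 6
ES_Set construction = 6; EF_Set construction = 6+3 = 9
ES_Costume fitting = 6; EF_Costume fitting = 6+8 = 14
ES_Principal photography = max(EF_Set construction=9, EF_Costume fitting=14) = 14; EF_Principal photography = 14+10 = 24
ES_Pickup shots = 6; EF_Pickup shots = 6+14 = 20
ES_Editing = 24; EF_Editing = 24+7 = 31
ES_Sound mix = max(EF_Set construction=9, EF_Pickup shots=20) = 20; EF_Sound mix = 20+9 = 29
ES_Color grade = max(EF_Pickup shots=20, EF_Editing=31, EF_Sound mix=29) = 31; EF_Color grade = 31+2 = 33
Expected project duration μ = 33 weeks. Critical path: Location scouting → Costume fitting → Principal photography → Editing → Color grade.

33 weeks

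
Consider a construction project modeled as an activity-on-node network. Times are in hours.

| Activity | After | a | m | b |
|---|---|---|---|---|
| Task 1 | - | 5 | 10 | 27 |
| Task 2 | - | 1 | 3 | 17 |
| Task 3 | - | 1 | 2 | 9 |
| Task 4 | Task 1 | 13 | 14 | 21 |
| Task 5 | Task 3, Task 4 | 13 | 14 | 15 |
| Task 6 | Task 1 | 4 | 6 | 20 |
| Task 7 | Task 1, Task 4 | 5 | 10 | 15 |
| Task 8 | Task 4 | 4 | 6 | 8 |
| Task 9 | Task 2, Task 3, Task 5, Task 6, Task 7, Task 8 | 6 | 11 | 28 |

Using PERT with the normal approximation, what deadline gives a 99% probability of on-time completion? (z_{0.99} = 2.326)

te_Task 1 = (5 + 4·10 + 27)/6 = 72/6 = 12; σ²_Task 1 = ((27−5)/6)² = 13.444
te_Task 2 = (1 + 4·3 + 17)/6 = 30/6 = 5; σ²_Task 2 = ((17−1)/6)² = 7.111
te_Task 3 = (1 + 4·2 + 9)/6 = 18/6 = 3; σ²_Task 3 = ((9−1)/6)² = 1.778
te_Task 4 = (13 + 4·14 + 21)/6 = 90/6 = 15; σ²_Task 4 = ((21−13)/6)² = 1.778
te_Task 5 = (13 + 4·14 + 15)/6 = 84/6 = 14; σ²_Task 5 = ((15−13)/6)² = 0.111
te_Task 6 = (4 + 4·6 + 20)/6 = 48/6 = 8; σ²_Task 6 = ((20−4)/6)² = 7.111
te_Task 7 = (5 + 4·10 + 15)/6 = 60/6 = 10; σ²_Task 7 = ((15−5)/6)² = 2.778
te_Task 8 = (4 + 4·6 + 8)/6 = 36/6 = 6; σ²_Task 8 = ((8−4)/6)² = 0.444
te_Task 9 = (6 + 4·11 + 28)/6 = 78/6 = 13; σ²_Task 9 = ((28−6)/6)² = 13.444

Forward pass:
ES_Task 1 = 0; EF_Task 1 = 12
ES_Task 2 = 0; EF_Task 2 = 5
ES_Task 3 = 0; EF_Task 3 = 3
ES_Task 4 = 12; EF_Task 4 = 12+15 = 27
ES_Task 5 = max(EF_Task 3=3, EF_Task 4=27) = 27; EF_Task 5 = 27+14 = 41
ES_Task 6 = 12; EF_Task 6 = 12+8 = 20
ES_Task 7 = max(EF_Task 1=12, EF_Task 4=27) = 27; EF_Task 7 = 27+10 = 37
ES_Task 8 = 27; EF_Task 8 = 27+6 = 33
ES_Task 9 = max(EF_Task 2=5, EF_Task 3=3, EF_Task 5=41, EF_Task 6=20, EF_Task 7=37, EF_Task 8=33) = 41; EF_Task 9 = 41+13 = 54
Expected project duration μ = 54 hours. Critical path: Task 1 → Task 4 → Task 5 → Task 9.

Variance along critical path = 13.444 + 1.778 + 0.111 + 13.444 = 28.778; σ = 5.364 hours.
D = μ + z·σ = 54 + 2.326·5.364 = 66.5 hours

66.5 hours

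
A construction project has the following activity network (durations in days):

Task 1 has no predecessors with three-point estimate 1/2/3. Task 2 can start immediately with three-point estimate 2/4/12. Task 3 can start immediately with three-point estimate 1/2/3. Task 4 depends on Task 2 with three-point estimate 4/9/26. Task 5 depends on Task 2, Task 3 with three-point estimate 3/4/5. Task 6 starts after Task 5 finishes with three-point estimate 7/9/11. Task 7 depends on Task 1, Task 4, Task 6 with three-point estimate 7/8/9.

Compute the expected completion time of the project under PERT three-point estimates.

te_Task 1 = (1 + 4·2 + 3)/6 = 12/6 = 2
te_Task 2 = (2 + 4·4 + 12)/6 = 30/6 = 5
te_Task 3 = (1 + 4·2 + 3)/6 = 12/6 = 2
te_Task 4 = (4 + 4·9 + 26)/6 = 66/6 = 11
te_Task 5 = (3 + 4·4 + 5)/6 = 24/6 = 4
te_Task 6 = (7 + 4·9 + 11)/6 = 54/6 = 9
te_Task 7 = (7 + 4·8 + 9)/6 = 48/6 = 8

Forward pass:
ES_Task 1 = 0; EF_Task 1 = 2
ES_Task 2 = 0; EF_Task 2 = 5
ES_Task 3 = 0; EF_Task 3 = 2
ES_Task 4 = 5; EF_Task 4 = 5+11 = 16
ES_Task 5 = max(EF_Task 2=5, EF_Task 3=2) = 5; EF_Task 5 = 5+4 = 9
ES_Task 6 = 9; EF_Task 6 = 9+9 = 18
ES_Task 7 = max(EF_Task 1=2, EF_Task 4=16, EF_Task 6=18) = 18; EF_Task 7 = 18+8 = 26
Expected project duration μ = 26 days. Critical path: Task 2 → Task 5 → Task 6 → Task 7.

26 days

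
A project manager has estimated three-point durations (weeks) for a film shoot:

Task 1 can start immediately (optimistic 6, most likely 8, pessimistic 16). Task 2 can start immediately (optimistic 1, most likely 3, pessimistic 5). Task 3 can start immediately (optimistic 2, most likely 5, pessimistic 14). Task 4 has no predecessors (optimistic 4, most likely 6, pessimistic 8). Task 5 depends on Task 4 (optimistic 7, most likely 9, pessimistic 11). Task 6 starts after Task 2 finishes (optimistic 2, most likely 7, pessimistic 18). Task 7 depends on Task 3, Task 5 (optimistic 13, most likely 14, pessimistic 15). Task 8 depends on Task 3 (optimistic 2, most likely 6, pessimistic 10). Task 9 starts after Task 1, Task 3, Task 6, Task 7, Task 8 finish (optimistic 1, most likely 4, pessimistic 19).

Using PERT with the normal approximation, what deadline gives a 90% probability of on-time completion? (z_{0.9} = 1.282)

39.1 weeks

te_Task 1 = (6 + 4·8 + 16)/6 = 54/6 = 9; σ²_Task 1 = ((16−6)/6)² = 2.778
te_Task 2 = (1 + 4·3 + 5)/6 = 18/6 = 3; σ²_Task 2 = ((5−1)/6)² = 0.444
te_Task 3 = (2 + 4·5 + 14)/6 = 36/6 = 6; σ²_Task 3 = ((14−2)/6)² = 4.000
te_Task 4 = (4 + 4·6 + 8)/6 = 36/6 = 6; σ²_Task 4 = ((8−4)/6)² = 0.444
te_Task 5 = (7 + 4·9 + 11)/6 = 54/6 = 9; σ²_Task 5 = ((11−7)/6)² = 0.444
te_Task 6 = (2 + 4·7 + 18)/6 = 48/6 = 8; σ²_Task 6 = ((18−2)/6)² = 7.111
te_Task 7 = (13 + 4·14 + 15)/6 = 84/6 = 14; σ²_Task 7 = ((15−13)/6)² = 0.111
te_Task 8 = (2 + 4·6 + 10)/6 = 36/6 = 6; σ²_Task 8 = ((10−2)/6)² = 1.778
te_Task 9 = (1 + 4·4 + 19)/6 = 36/6 = 6; σ²_Task 9 = ((19−1)/6)² = 9.000

Forward pass:
ES_Task 1 = 0; EF_Task 1 = 9
ES_Task 2 = 0; EF_Task 2 = 3
ES_Task 3 = 0; EF_Task 3 = 6
ES_Task 4 = 0; EF_Task 4 = 6
ES_Task 5 = 6; EF_Task 5 = 6+9 = 15
ES_Task 6 = 3; EF_Task 6 = 3+8 = 11
ES_Task 7 = max(EF_Task 3=6, EF_Task 5=15) = 15; EF_Task 7 = 15+14 = 29
ES_Task 8 = 6; EF_Task 8 = 6+6 = 12
ES_Task 9 = max(EF_Task 1=9, EF_Task 3=6, EF_Task 6=11, EF_Task 7=29, EF_Task 8=12) = 29; EF_Task 9 = 29+6 = 35
Expected project duration μ = 35 weeks. Critical path: Task 4 → Task 5 → Task 7 → Task 9.

Variance along critical path = 0.444 + 0.444 + 0.111 + 9.000 = 10.000; σ = 3.162 weeks.
D = μ + z·σ = 35 + 1.282·3.162 = 39.1 weeks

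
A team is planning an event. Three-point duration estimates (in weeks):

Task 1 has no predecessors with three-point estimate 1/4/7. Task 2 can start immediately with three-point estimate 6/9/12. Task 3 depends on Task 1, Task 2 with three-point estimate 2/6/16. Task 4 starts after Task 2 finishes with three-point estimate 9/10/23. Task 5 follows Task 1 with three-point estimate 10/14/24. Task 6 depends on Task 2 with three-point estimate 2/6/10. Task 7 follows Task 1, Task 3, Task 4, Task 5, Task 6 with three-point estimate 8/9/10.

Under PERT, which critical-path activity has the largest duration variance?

Task 4

te_Task 1 = (1 + 4·4 + 7)/6 = 24/6 = 4; σ²_Task 1 = ((7−1)/6)² = 1.000
te_Task 2 = (6 + 4·9 + 12)/6 = 54/6 = 9; σ²_Task 2 = ((12−6)/6)² = 1.000
te_Task 3 = (2 + 4·6 + 16)/6 = 42/6 = 7; σ²_Task 3 = ((16−2)/6)² = 5.444
te_Task 4 = (9 + 4·10 + 23)/6 = 72/6 = 12; σ²_Task 4 = ((23−9)/6)² = 5.444
te_Task 5 = (10 + 4·14 + 24)/6 = 90/6 = 15; σ²_Task 5 = ((24−10)/6)² = 5.444
te_Task 6 = (2 + 4·6 + 10)/6 = 36/6 = 6; σ²_Task 6 = ((10−2)/6)² = 1.778
te_Task 7 = (8 + 4·9 + 10)/6 = 54/6 = 9; σ²_Task 7 = ((10−8)/6)² = 0.111

Forward pass:
ES_Task 1 = 0; EF_Task 1 = 4
ES_Task 2 = 0; EF_Task 2 = 9
ES_Task 3 = max(EF_Task 1=4, EF_Task 2=9) = 9; EF_Task 3 = 9+7 = 16
ES_Task 4 = 9; EF_Task 4 = 9+12 = 21
ES_Task 5 = 4; EF_Task 5 = 4+15 = 19
ES_Task 6 = 9; EF_Task 6 = 9+6 = 15
ES_Task 7 = max(EF_Task 1=4, EF_Task 3=16, EF_Task 4=21, EF_Task 5=19, EF_Task 6=15) = 21; EF_Task 7 = 21+9 = 30
Expected project duration μ = 30 weeks. Critical path: Task 2 → Task 4 → Task 7.

Variances on critical path: σ²_Task 2=1.000, σ²_Task 4=5.444, σ²_Task 7=0.111.
Largest is σ²_Task 4 = 5.444.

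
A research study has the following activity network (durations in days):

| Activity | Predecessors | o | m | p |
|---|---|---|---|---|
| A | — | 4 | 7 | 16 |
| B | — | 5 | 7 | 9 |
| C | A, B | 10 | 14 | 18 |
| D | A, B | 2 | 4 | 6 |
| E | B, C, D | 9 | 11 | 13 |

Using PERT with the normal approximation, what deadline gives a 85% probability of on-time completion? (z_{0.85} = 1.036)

te_A = (4 + 4·7 + 16)/6 = 48/6 = 8; σ²_A = ((16−4)/6)² = 4.000
te_B = (5 + 4·7 + 9)/6 = 42/6 = 7; σ²_B = ((9−5)/6)² = 0.444
te_C = (10 + 4·14 + 18)/6 = 84/6 = 14; σ²_C = ((18−10)/6)² = 1.778
te_D = (2 + 4·4 + 6)/6 = 24/6 = 4; σ²_D = ((6−2)/6)² = 0.444
te_E = (9 + 4·11 + 13)/6 = 66/6 = 11; σ²_E = ((13−9)/6)² = 0.444

Forward pass:
ES_A = 0; EF_A = 8
ES_B = 0; EF_B = 7
ES_C = max(EF_A=8, EF_B=7) = 8; EF_C = 8+14 = 22
ES_D = max(EF_A=8, EF_B=7) = 8; EF_D = 8+4 = 12
ES_E = max(EF_B=7, EF_C=22, EF_D=12) = 22; EF_E = 22+11 = 33
Expected project duration μ = 33 days. Critical path: A → C → E.

Variance along critical path = 4.000 + 1.778 + 0.444 = 6.222; σ = 2.494 days.
D = μ + z·σ = 33 + 1.036·2.494 = 35.6 days

35.6 days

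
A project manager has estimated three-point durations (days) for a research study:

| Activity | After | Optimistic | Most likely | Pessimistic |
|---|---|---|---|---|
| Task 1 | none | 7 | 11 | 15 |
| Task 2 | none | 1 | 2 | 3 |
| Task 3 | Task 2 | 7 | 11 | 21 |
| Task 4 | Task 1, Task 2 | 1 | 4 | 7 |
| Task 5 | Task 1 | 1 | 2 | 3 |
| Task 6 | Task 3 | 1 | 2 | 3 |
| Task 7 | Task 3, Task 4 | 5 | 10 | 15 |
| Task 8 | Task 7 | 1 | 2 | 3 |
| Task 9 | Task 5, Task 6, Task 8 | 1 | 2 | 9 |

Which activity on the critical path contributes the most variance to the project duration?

te_Task 1 = (7 + 4·11 + 15)/6 = 66/6 = 11; σ²_Task 1 = ((15−7)/6)² = 1.778
te_Task 2 = (1 + 4·2 + 3)/6 = 12/6 = 2; σ²_Task 2 = ((3−1)/6)² = 0.111
te_Task 3 = (7 + 4·11 + 21)/6 = 72/6 = 12; σ²_Task 3 = ((21−7)/6)² = 5.444
te_Task 4 = (1 + 4·4 + 7)/6 = 24/6 = 4; σ²_Task 4 = ((7−1)/6)² = 1.000
te_Task 5 = (1 + 4·2 + 3)/6 = 12/6 = 2; σ²_Task 5 = ((3−1)/6)² = 0.111
te_Task 6 = (1 + 4·2 + 3)/6 = 12/6 = 2; σ²_Task 6 = ((3−1)/6)² = 0.111
te_Task 7 = (5 + 4·10 + 15)/6 = 60/6 = 10; σ²_Task 7 = ((15−5)/6)² = 2.778
te_Task 8 = (1 + 4·2 + 3)/6 = 12/6 = 2; σ²_Task 8 = ((3−1)/6)² = 0.111
te_Task 9 = (1 + 4·2 + 9)/6 = 18/6 = 3; σ²_Task 9 = ((9−1)/6)² = 1.778

Forward pass:
ES_Task 1 = 0; EF_Task 1 = 11
ES_Task 2 = 0; EF_Task 2 = 2
ES_Task 3 = 2; EF_Task 3 = 2+12 = 14
ES_Task 4 = max(EF_Task 1=11, EF_Task 2=2) = 11; EF_Task 4 = 11+4 = 15
ES_Task 5 = 11; EF_Task 5 = 11+2 = 13
ES_Task 6 = 14; EF_Task 6 = 14+2 = 16
ES_Task 7 = max(EF_Task 3=14, EF_Task 4=15) = 15; EF_Task 7 = 15+10 = 25
ES_Task 8 = 25; EF_Task 8 = 25+2 = 27
ES_Task 9 = max(EF_Task 5=13, EF_Task 6=16, EF_Task 8=27) = 27; EF_Task 9 = 27+3 = 30
Expected project duration μ = 30 days. Critical path: Task 1 → Task 4 → Task 7 → Task 8 → Task 9.

Variances on critical path: σ²_Task 1=1.778, σ²_Task 4=1.000, σ²_Task 7=2.778, σ²_Task 8=0.111, σ²_Task 9=1.778.
Largest is σ²_Task 7 = 2.778.

Task 7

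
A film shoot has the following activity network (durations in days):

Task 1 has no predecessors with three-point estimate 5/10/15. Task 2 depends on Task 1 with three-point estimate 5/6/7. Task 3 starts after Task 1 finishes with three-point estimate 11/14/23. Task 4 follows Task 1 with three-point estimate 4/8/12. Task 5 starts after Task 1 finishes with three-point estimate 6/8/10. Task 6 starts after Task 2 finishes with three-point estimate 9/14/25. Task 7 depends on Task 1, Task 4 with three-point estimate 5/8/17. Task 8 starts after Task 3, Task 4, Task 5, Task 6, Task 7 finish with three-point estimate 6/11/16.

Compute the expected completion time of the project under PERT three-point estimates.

42 days

te_Task 1 = (5 + 4·10 + 15)/6 = 60/6 = 10
te_Task 2 = (5 + 4·6 + 7)/6 = 36/6 = 6
te_Task 3 = (11 + 4·14 + 23)/6 = 90/6 = 15
te_Task 4 = (4 + 4·8 + 12)/6 = 48/6 = 8
te_Task 5 = (6 + 4·8 + 10)/6 = 48/6 = 8
te_Task 6 = (9 + 4·14 + 25)/6 = 90/6 = 15
te_Task 7 = (5 + 4·8 + 17)/6 = 54/6 = 9
te_Task 8 = (6 + 4·11 + 16)/6 = 66/6 = 11

Forward pass:
ES_Task 1 = 0; EF_Task 1 = 10
ES_Task 2 = 10; EF_Task 2 = 10+6 = 16
ES_Task 3 = 10; EF_Task 3 = 10+15 = 25
ES_Task 4 = 10; EF_Task 4 = 10+8 = 18
ES_Task 5 = 10; EF_Task 5 = 10+8 = 18
ES_Task 6 = 16; EF_Task 6 = 16+15 = 31
ES_Task 7 = max(EF_Task 1=10, EF_Task 4=18) = 18; EF_Task 7 = 18+9 = 27
ES_Task 8 = max(EF_Task 3=25, EF_Task 4=18, EF_Task 5=18, EF_Task 6=31, EF_Task 7=27) = 31; EF_Task 8 = 31+11 = 42
Expected project duration μ = 42 days. Critical path: Task 1 → Task 2 → Task 6 → Task 8.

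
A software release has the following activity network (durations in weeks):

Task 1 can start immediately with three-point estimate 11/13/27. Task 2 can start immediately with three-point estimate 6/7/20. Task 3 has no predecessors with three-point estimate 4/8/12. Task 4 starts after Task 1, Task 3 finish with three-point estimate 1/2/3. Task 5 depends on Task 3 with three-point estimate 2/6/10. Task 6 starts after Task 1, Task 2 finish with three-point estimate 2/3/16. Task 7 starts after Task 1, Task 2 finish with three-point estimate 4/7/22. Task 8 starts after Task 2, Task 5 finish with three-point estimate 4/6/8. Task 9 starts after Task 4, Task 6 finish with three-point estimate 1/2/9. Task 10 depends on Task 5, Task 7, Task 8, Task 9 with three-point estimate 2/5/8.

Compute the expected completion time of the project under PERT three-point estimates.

te_Task 1 = (11 + 4·13 + 27)/6 = 90/6 = 15
te_Task 2 = (6 + 4·7 + 20)/6 = 54/6 = 9
te_Task 3 = (4 + 4·8 + 12)/6 = 48/6 = 8
te_Task 4 = (1 + 4·2 + 3)/6 = 12/6 = 2
te_Task 5 = (2 + 4·6 + 10)/6 = 36/6 = 6
te_Task 6 = (2 + 4·3 + 16)/6 = 30/6 = 5
te_Task 7 = (4 + 4·7 + 22)/6 = 54/6 = 9
te_Task 8 = (4 + 4·6 + 8)/6 = 36/6 = 6
te_Task 9 = (1 + 4·2 + 9)/6 = 18/6 = 3
te_Task 10 = (2 + 4·5 + 8)/6 = 30/6 = 5

Forward pass:
ES_Task 1 = 0; EF_Task 1 = 15
ES_Task 2 = 0; EF_Task 2 = 9
ES_Task 3 = 0; EF_Task 3 = 8
ES_Task 4 = max(EF_Task 1=15, EF_Task 3=8) = 15; EF_Task 4 = 15+2 = 17
ES_Task 5 = 8; EF_Task 5 = 8+6 = 14
ES_Task 6 = max(EF_Task 1=15, EF_Task 2=9) = 15; EF_Task 6 = 15+5 = 20
ES_Task 7 = max(EF_Task 1=15, EF_Task 2=9) = 15; EF_Task 7 = 15+9 = 24
ES_Task 8 = max(EF_Task 2=9, EF_Task 5=14) = 14; EF_Task 8 = 14+6 = 20
ES_Task 9 = max(EF_Task 4=17, EF_Task 6=20) = 20; EF_Task 9 = 20+3 = 23
ES_Task 10 = max(EF_Task 5=14, EF_Task 7=24, EF_Task 8=20, EF_Task 9=23) = 24; EF_Task 10 = 24+5 = 29
Expected project duration μ = 29 weeks. Critical path: Task 1 → Task 7 → Task 10.

29 weeks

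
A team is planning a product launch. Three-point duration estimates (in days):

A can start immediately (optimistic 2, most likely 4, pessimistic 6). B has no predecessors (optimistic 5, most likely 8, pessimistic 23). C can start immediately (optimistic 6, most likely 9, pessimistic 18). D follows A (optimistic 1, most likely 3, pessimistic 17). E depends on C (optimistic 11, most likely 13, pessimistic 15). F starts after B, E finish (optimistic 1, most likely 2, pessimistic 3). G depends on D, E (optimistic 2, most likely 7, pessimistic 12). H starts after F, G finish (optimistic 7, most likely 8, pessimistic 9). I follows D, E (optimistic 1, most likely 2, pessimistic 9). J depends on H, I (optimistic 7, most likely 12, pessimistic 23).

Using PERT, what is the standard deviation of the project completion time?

3.80 days

te_A = (2 + 4·4 + 6)/6 = 24/6 = 4; σ²_A = ((6−2)/6)² = 0.444
te_B = (5 + 4·8 + 23)/6 = 60/6 = 10; σ²_B = ((23−5)/6)² = 9.000
te_C = (6 + 4·9 + 18)/6 = 60/6 = 10; σ²_C = ((18−6)/6)² = 4.000
te_D = (1 + 4·3 + 17)/6 = 30/6 = 5; σ²_D = ((17−1)/6)² = 7.111
te_E = (11 + 4·13 + 15)/6 = 78/6 = 13; σ²_E = ((15−11)/6)² = 0.444
te_F = (1 + 4·2 + 3)/6 = 12/6 = 2; σ²_F = ((3−1)/6)² = 0.111
te_G = (2 + 4·7 + 12)/6 = 42/6 = 7; σ²_G = ((12−2)/6)² = 2.778
te_H = (7 + 4·8 + 9)/6 = 48/6 = 8; σ²_H = ((9−7)/6)² = 0.111
te_I = (1 + 4·2 + 9)/6 = 18/6 = 3; σ²_I = ((9−1)/6)² = 1.778
te_J = (7 + 4·12 + 23)/6 = 78/6 = 13; σ²_J = ((23−7)/6)² = 7.111

Forward pass:
ES_A = 0; EF_A = 4
ES_B = 0; EF_B = 10
ES_C = 0; EF_C = 10
ES_D = 4; EF_D = 4+5 = 9
ES_E = 10; EF_E = 10+13 = 23
ES_F = max(EF_B=10, EF_E=23) = 23; EF_F = 23+2 = 25
ES_G = max(EF_D=9, EF_E=23) = 23; EF_G = 23+7 = 30
ES_H = max(EF_F=25, EF_G=30) = 30; EF_H = 30+8 = 38
ES_I = max(EF_D=9, EF_E=23) = 23; EF_I = 23+3 = 26
ES_J = max(EF_H=38, EF_I=26) = 38; EF_J = 38+13 = 51
Expected project duration μ = 51 days. Critical path: C → E → G → H → J.

Variance along critical path = 4.000 + 0.444 + 2.778 + 0.111 + 7.111 = 14.444
σ = √14.444 = 3.801 days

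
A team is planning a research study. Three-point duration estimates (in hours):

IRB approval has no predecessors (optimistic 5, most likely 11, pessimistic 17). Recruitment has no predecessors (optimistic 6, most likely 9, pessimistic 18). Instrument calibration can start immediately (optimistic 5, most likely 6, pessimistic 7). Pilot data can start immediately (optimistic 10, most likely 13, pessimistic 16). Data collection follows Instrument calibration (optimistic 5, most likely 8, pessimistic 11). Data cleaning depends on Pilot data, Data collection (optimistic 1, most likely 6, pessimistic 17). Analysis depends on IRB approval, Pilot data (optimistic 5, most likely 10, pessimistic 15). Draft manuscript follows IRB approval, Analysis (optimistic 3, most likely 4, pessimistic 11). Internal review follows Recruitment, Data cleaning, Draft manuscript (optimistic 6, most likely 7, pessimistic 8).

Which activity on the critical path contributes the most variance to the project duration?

te_IRB approval = (5 + 4·11 + 17)/6 = 66/6 = 11; σ²_IRB approval = ((17−5)/6)² = 4.000
te_Recruitment = (6 + 4·9 + 18)/6 = 60/6 = 10; σ²_Recruitment = ((18−6)/6)² = 4.000
te_Instrument calibration = (5 + 4·6 + 7)/6 = 36/6 = 6; σ²_Instrument calibration = ((7−5)/6)² = 0.111
te_Pilot data = (10 + 4·13 + 16)/6 = 78/6 = 13; σ²_Pilot data = ((16−10)/6)² = 1.000
te_Data collection = (5 + 4·8 + 11)/6 = 48/6 = 8; σ²_Data collection = ((11−5)/6)² = 1.000
te_Data cleaning = (1 + 4·6 + 17)/6 = 42/6 = 7; σ²_Data cleaning = ((17−1)/6)² = 7.111
te_Analysis = (5 + 4·10 + 15)/6 = 60/6 = 10; σ²_Analysis = ((15−5)/6)² = 2.778
te_Draft manuscript = (3 + 4·4 + 11)/6 = 30/6 = 5; σ²_Draft manuscript = ((11−3)/6)² = 1.778
te_Internal review = (6 + 4·7 + 8)/6 = 42/6 = 7; σ²_Internal review = ((8−6)/6)² = 0.111

Forward pass:
ES_IRB approval = 0; EF_IRB approval = 11
ES_Recruitment = 0; EF_Recruitment = 10
ES_Instrument calibration = 0; EF_Instrument calibration = 6
ES_Pilot data = 0; EF_Pilot data = 13
ES_Data collection = 6; EF_Data collection = 6+8 = 14
ES_Data cleaning = max(EF_Pilot data=13, EF_Data collection=14) = 14; EF_Data cleaning = 14+7 = 21
ES_Analysis = max(EF_IRB approval=11, EF_Pilot data=13) = 13; EF_Analysis = 13+10 = 23
ES_Draft manuscript = max(EF_IRB approval=11, EF_Analysis=23) = 23; EF_Draft manuscript = 23+5 = 28
ES_Internal review = max(EF_Recruitment=10, EF_Data cleaning=21, EF_Draft manuscript=28) = 28; EF_Internal review = 28+7 = 35
Expected project duration μ = 35 hours. Critical path: Pilot data → Analysis → Draft manuscript → Internal review.

Variances on critical path: σ²_Pilot data=1.000, σ²_Analysis=2.778, σ²_Draft manuscript=1.778, σ²_Internal review=0.111.
Largest is σ²_Analysis = 2.778.

Analysis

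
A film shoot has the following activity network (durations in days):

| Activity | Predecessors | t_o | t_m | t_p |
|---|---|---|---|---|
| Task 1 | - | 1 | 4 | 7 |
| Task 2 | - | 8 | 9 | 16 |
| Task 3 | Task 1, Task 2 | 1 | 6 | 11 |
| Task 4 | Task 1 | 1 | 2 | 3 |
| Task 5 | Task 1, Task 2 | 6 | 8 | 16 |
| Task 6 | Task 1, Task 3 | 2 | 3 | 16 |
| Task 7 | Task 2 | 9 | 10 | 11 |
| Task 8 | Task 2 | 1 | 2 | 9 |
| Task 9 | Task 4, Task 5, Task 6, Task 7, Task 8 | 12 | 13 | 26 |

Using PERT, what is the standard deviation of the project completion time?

te_Task 1 = (1 + 4·4 + 7)/6 = 24/6 = 4; σ²_Task 1 = ((7−1)/6)² = 1.000
te_Task 2 = (8 + 4·9 + 16)/6 = 60/6 = 10; σ²_Task 2 = ((16−8)/6)² = 1.778
te_Task 3 = (1 + 4·6 + 11)/6 = 36/6 = 6; σ²_Task 3 = ((11−1)/6)² = 2.778
te_Task 4 = (1 + 4·2 + 3)/6 = 12/6 = 2; σ²_Task 4 = ((3−1)/6)² = 0.111
te_Task 5 = (6 + 4·8 + 16)/6 = 54/6 = 9; σ²_Task 5 = ((16−6)/6)² = 2.778
te_Task 6 = (2 + 4·3 + 16)/6 = 30/6 = 5; σ²_Task 6 = ((16−2)/6)² = 5.444
te_Task 7 = (9 + 4·10 + 11)/6 = 60/6 = 10; σ²_Task 7 = ((11−9)/6)² = 0.111
te_Task 8 = (1 + 4·2 + 9)/6 = 18/6 = 3; σ²_Task 8 = ((9−1)/6)² = 1.778
te_Task 9 = (12 + 4·13 + 26)/6 = 90/6 = 15; σ²_Task 9 = ((26−12)/6)² = 5.444

Forward pass:
ES_Task 1 = 0; EF_Task 1 = 4
ES_Task 2 = 0; EF_Task 2 = 10
ES_Task 3 = max(EF_Task 1=4, EF_Task 2=10) = 10; EF_Task 3 = 10+6 = 16
ES_Task 4 = 4; EF_Task 4 = 4+2 = 6
ES_Task 5 = max(EF_Task 1=4, EF_Task 2=10) = 10; EF_Task 5 = 10+9 = 19
ES_Task 6 = max(EF_Task 1=4, EF_Task 3=16) = 16; EF_Task 6 = 16+5 = 21
ES_Task 7 = 10; EF_Task 7 = 10+10 = 20
ES_Task 8 = 10; EF_Task 8 = 10+3 = 13
ES_Task 9 = max(EF_Task 4=6, EF_Task 5=19, EF_Task 6=21, EF_Task 7=20, EF_Task 8=13) = 21; EF_Task 9 = 21+15 = 36
Expected project duration μ = 36 days. Critical path: Task 2 → Task 3 → Task 6 → Task 9.

Variance along critical path = 1.778 + 2.778 + 5.444 + 5.444 = 15.444
σ = √15.444 = 3.930 days

3.93 days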